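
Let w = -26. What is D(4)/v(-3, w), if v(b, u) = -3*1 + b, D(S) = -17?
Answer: 17/6 ≈ 2.8333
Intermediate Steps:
v(b, u) = -3 + b
D(4)/v(-3, w) = -17/(-3 - 3) = -17/(-6) = -17*(-⅙) = 17/6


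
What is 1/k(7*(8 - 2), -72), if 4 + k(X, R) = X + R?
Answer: -1/34 ≈ -0.029412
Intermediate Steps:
k(X, R) = -4 + R + X (k(X, R) = -4 + (X + R) = -4 + (R + X) = -4 + R + X)
1/k(7*(8 - 2), -72) = 1/(-4 - 72 + 7*(8 - 2)) = 1/(-4 - 72 + 7*6) = 1/(-4 - 72 + 42) = 1/(-34) = -1/34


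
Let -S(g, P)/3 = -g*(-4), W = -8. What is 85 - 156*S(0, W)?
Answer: 85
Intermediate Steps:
S(g, P) = -12*g (S(g, P) = -3*(-g)*(-4) = -12*g)
85 - 156*S(0, W) = 85 - (-1872)*0 = 85 - 156*0 = 85 + 0 = 85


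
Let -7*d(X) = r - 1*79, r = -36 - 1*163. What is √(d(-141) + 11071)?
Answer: 5*√21777/7 ≈ 105.41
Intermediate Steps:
r = -199 (r = -36 - 163 = -199)
d(X) = 278/7 (d(X) = -(-199 - 1*79)/7 = -(-199 - 79)/7 = -⅐*(-278) = 278/7)
√(d(-141) + 11071) = √(278/7 + 11071) = √(77775/7) = 5*√21777/7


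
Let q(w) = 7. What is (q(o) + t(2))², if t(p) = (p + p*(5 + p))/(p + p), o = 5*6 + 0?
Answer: 121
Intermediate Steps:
o = 30 (o = 30 + 0 = 30)
t(p) = (p + p*(5 + p))/(2*p) (t(p) = (p + p*(5 + p))/((2*p)) = (p + p*(5 + p))*(1/(2*p)) = (p + p*(5 + p))/(2*p))
(q(o) + t(2))² = (7 + (3 + (½)*2))² = (7 + (3 + 1))² = (7 + 4)² = 11² = 121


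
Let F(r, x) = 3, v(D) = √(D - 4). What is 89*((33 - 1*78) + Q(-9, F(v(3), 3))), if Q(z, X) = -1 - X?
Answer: -4361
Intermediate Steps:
v(D) = √(-4 + D)
89*((33 - 1*78) + Q(-9, F(v(3), 3))) = 89*((33 - 1*78) + (-1 - 1*3)) = 89*((33 - 78) + (-1 - 3)) = 89*(-45 - 4) = 89*(-49) = -4361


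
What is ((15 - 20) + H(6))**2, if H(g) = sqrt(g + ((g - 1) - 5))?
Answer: (5 - sqrt(6))**2 ≈ 6.5051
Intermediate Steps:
H(g) = sqrt(-6 + 2*g) (H(g) = sqrt(g + ((-1 + g) - 5)) = sqrt(g + (-6 + g)) = sqrt(-6 + 2*g))
((15 - 20) + H(6))**2 = ((15 - 20) + sqrt(-6 + 2*6))**2 = (-5 + sqrt(-6 + 12))**2 = (-5 + sqrt(6))**2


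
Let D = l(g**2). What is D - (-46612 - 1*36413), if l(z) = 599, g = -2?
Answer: 83624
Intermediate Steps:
D = 599
D - (-46612 - 1*36413) = 599 - (-46612 - 1*36413) = 599 - (-46612 - 36413) = 599 - 1*(-83025) = 599 + 83025 = 83624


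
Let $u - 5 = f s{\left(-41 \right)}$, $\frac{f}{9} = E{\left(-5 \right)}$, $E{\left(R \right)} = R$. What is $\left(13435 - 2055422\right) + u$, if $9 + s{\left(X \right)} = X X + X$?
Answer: $-2115377$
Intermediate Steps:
$s{\left(X \right)} = -9 + X + X^{2}$ ($s{\left(X \right)} = -9 + \left(X X + X\right) = -9 + \left(X^{2} + X\right) = -9 + \left(X + X^{2}\right) = -9 + X + X^{2}$)
$f = -45$ ($f = 9 \left(-5\right) = -45$)
$u = -73390$ ($u = 5 - 45 \left(-9 - 41 + \left(-41\right)^{2}\right) = 5 - 45 \left(-9 - 41 + 1681\right) = 5 - 73395 = -73390$)
$\left(13435 - 2055422\right) + u = \left(13435 - 2055422\right) - 73390 = -2041987 - 73390 = -2115377$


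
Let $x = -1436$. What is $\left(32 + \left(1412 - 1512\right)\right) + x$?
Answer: $-1504$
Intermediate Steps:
$\left(32 + \left(1412 - 1512\right)\right) + x = \left(32 + \left(1412 - 1512\right)\right) - 1436 = \left(32 - 100\right) - 1436 = -68 - 1436 = -1504$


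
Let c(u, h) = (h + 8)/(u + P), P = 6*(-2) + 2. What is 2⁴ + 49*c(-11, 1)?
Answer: -5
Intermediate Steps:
P = -10 (P = -12 + 2 = -10)
c(u, h) = (8 + h)/(-10 + u) (c(u, h) = (h + 8)/(u - 10) = (8 + h)/(-10 + u))
2⁴ + 49*c(-11, 1) = 2⁴ + 49*((8 + 1)/(-10 - 11)) = 16 + 49*(9/(-21)) = 16 + 49*(-1/21*9) = 16 + 49*(-3/7) = 16 - 21 = -5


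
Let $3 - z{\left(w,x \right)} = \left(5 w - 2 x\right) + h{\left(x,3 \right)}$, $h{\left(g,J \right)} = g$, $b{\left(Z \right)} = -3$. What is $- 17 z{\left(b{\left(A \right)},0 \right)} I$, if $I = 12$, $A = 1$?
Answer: $-3672$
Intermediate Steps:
$z{\left(w,x \right)} = 3 + x - 5 w$ ($z{\left(w,x \right)} = 3 - \left(\left(5 w - 2 x\right) + x\right) = 3 - \left(\left(- 2 x + 5 w\right) + x\right) = 3 - \left(- x + 5 w\right) = 3 + x - 5 w$)
$- 17 z{\left(b{\left(A \right)},0 \right)} I = - 17 \left(3 + 0 - -15\right) 12 = - 17 \left(3 + 0 + 15\right) 12 = \left(-17\right) 18 \cdot 12 = \left(-306\right) 12 = -3672$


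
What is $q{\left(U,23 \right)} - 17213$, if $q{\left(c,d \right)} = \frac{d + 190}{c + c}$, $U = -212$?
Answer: $- \frac{7298525}{424} \approx -17214.0$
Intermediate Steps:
$q{\left(c,d \right)} = \frac{190 + d}{2 c}$
$q{\left(U,23 \right)} - 17213 = \frac{190 + 23}{2 \left(-212\right)} - 17213 = \frac{1}{2} \left(- \frac{1}{212}\right) 213 - 17213 = - \frac{213}{424} - 17213 = - \frac{7298525}{424}$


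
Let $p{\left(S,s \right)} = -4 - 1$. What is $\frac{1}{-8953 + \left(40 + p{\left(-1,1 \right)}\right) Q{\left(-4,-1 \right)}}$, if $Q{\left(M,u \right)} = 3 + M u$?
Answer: $- \frac{1}{8708} \approx -0.00011484$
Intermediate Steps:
$p{\left(S,s \right)} = -5$ ($p{\left(S,s \right)} = -4 - 1 = -5$)
$\frac{1}{-8953 + \left(40 + p{\left(-1,1 \right)}\right) Q{\left(-4,-1 \right)}} = \frac{1}{-8953 + \left(40 - 5\right) \left(3 - -4\right)} = \frac{1}{-8953 + 35 \left(3 + 4\right)} = \frac{1}{-8953 + 35 \cdot 7} = \frac{1}{-8953 + 245} = \frac{1}{-8708} = - \frac{1}{8708}$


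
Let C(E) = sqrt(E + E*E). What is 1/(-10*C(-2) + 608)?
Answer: 76/46183 + 5*sqrt(2)/184732 ≈ 0.0016839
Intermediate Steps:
C(E) = sqrt(E + E**2)
1/(-10*C(-2) + 608) = 1/(-10*sqrt(2) + 608) = 1/(608 - 10*sqrt(2))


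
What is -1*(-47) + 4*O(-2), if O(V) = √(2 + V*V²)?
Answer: 47 + 4*I*√6 ≈ 47.0 + 9.798*I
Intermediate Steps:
O(V) = √(2 + V³)
-1*(-47) + 4*O(-2) = -1*(-47) + 4*√(2 + (-2)³) = 47 + 4*√(2 - 8) = 47 + 4*√(-6) = 47 + 4*(I*√6) = 47 + 4*I*√6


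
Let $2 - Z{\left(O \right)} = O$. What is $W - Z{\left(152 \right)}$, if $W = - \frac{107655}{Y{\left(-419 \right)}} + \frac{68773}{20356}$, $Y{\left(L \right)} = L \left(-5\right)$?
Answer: $\frac{869905451}{8529164} \approx 101.99$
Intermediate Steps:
$Y{\left(L \right)} = - 5 L$
$Z{\left(O \right)} = 2 - O$
$W = - \frac{409469149}{8529164}$ ($W = - \frac{107655}{\left(-5\right) \left(-419\right)} + \frac{68773}{20356} = - \frac{107655}{2095} + 68773 \cdot \frac{1}{20356} = \left(-107655\right) \frac{1}{2095} + \frac{68773}{20356} = - \frac{21531}{419} + \frac{68773}{20356} = - \frac{409469149}{8529164} \approx -48.008$)
$W - Z{\left(152 \right)} = - \frac{409469149}{8529164} - \left(2 - 152\right) = - \frac{409469149}{8529164} - -150 = - \frac{409469149}{8529164} + 150 = \frac{869905451}{8529164}$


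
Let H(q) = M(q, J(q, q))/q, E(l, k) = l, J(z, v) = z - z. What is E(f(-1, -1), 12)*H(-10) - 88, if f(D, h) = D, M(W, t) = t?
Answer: -88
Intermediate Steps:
J(z, v) = 0
H(q) = 0 (H(q) = 0/q = 0)
E(f(-1, -1), 12)*H(-10) - 88 = -1*0 - 88 = 0 - 88 = -88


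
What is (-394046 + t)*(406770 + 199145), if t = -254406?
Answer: -392906793580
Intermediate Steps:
(-394046 + t)*(406770 + 199145) = (-394046 - 254406)*(406770 + 199145) = -648452*605915 = -392906793580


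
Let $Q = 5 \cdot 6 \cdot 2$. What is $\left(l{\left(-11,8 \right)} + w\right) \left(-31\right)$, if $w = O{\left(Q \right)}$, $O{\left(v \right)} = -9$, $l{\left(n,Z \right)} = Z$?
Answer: $31$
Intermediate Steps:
$Q = 60$ ($Q = 30 \cdot 2 = 60$)
$w = -9$
$\left(l{\left(-11,8 \right)} + w\right) \left(-31\right) = \left(8 - 9\right) \left(-31\right) = \left(-1\right) \left(-31\right) = 31$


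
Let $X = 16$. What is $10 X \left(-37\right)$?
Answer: $-5920$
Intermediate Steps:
$10 X \left(-37\right) = 10 \cdot 16 \left(-37\right) = 160 \left(-37\right) = -5920$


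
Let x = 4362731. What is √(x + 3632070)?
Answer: √7994801 ≈ 2827.5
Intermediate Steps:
√(x + 3632070) = √(4362731 + 3632070) = √7994801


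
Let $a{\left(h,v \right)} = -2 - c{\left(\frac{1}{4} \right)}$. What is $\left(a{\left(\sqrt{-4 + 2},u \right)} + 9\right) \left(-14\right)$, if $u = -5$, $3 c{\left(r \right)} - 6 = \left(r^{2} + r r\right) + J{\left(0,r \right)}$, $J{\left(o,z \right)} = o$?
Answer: $- \frac{833}{12} \approx -69.417$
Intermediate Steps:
$c{\left(r \right)} = 2 + \frac{2 r^{2}}{3}$ ($c{\left(r \right)} = 2 + \frac{\left(r^{2} + r r\right) + 0}{3} = 2 + \frac{\left(r^{2} + r^{2}\right) + 0}{3} = 2 + \frac{2 r^{2} + 0}{3} = 2 + \frac{2 r^{2}}{3}$)
$a{\left(h,v \right)} = - \frac{97}{24}$ ($a{\left(h,v \right)} = -2 - \left(2 + \frac{2 \left(\frac{1}{4}\right)^{2}}{3}\right) = -2 - \left(2 + \frac{2}{3 \cdot 16}\right) = -2 - \left(2 + \frac{2}{3} \cdot \frac{1}{16}\right) = -2 - \left(2 + \frac{1}{24}\right) = -2 - \frac{49}{24} = - \frac{97}{24}$)
$\left(a{\left(\sqrt{-4 + 2},u \right)} + 9\right) \left(-14\right) = \left(- \frac{97}{24} + 9\right) \left(-14\right) = \frac{119}{24} \left(-14\right) = - \frac{833}{12}$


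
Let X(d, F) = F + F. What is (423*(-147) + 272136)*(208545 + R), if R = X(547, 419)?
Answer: 43961007765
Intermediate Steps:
X(d, F) = 2*F
R = 838 (R = 2*419 = 838)
(423*(-147) + 272136)*(208545 + R) = (423*(-147) + 272136)*(208545 + 838) = (-62181 + 272136)*209383 = 209955*209383 = 43961007765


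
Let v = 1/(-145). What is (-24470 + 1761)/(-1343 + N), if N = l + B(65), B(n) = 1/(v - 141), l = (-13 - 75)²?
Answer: -464308214/130874701 ≈ -3.5477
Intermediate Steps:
v = -1/145 ≈ -0.0068966
l = 7744 (l = (-88)² = 7744)
B(n) = -145/20446 (B(n) = 1/(-1/145 - 141) = 1/(-20446/145) = -145/20446)
N = 158333679/20446 (N = 7744 - 145/20446 = 158333679/20446 ≈ 7744.0)
(-24470 + 1761)/(-1343 + N) = (-24470 + 1761)/(-1343 + 158333679/20446) = -22709/130874701/20446 = -22709*20446/130874701 = -464308214/130874701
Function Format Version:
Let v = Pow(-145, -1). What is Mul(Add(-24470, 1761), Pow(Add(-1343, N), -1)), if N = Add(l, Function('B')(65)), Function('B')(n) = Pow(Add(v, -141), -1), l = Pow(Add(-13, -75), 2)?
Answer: Rational(-464308214, 130874701) ≈ -3.5477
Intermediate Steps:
v = Rational(-1, 145) ≈ -0.0068966
l = 7744 (l = Pow(-88, 2) = 7744)
Function('B')(n) = Rational(-145, 20446) (Function('B')(n) = Pow(Add(Rational(-1, 145), -141), -1) = Pow(Rational(-20446, 145), -1) = Rational(-145, 20446))
N = Rational(158333679, 20446) (N = Add(7744, Rational(-145, 20446)) = Rational(158333679, 20446) ≈ 7744.0)
Mul(Add(-24470, 1761), Pow(Add(-1343, N), -1)) = Mul(Add(-24470, 1761), Pow(Add(-1343, Rational(158333679, 20446)), -1)) = Mul(-22709, Pow(Rational(130874701, 20446), -1)) = Mul(-22709, Rational(20446, 130874701)) = Rational(-464308214, 130874701)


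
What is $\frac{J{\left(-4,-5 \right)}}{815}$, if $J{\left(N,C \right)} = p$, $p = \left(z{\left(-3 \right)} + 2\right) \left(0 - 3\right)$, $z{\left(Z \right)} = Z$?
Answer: $\frac{3}{815} \approx 0.003681$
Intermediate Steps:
$p = 3$ ($p = \left(-3 + 2\right) \left(0 - 3\right) = \left(-1\right) \left(-3\right) = 3$)
$J{\left(N,C \right)} = 3$
$\frac{J{\left(-4,-5 \right)}}{815} = \frac{3}{815}$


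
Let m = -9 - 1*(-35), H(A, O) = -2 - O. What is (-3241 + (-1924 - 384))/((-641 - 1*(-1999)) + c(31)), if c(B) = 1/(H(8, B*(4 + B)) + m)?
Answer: -5887489/1440837 ≈ -4.0862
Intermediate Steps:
m = 26 (m = -9 + 35 = 26)
c(B) = 1/(24 - B*(4 + B)) (c(B) = 1/((-2 - B*(4 + B)) + 26) = 1/(24 - B*(4 + B)))
(-3241 + (-1924 - 384))/((-641 - 1*(-1999)) + c(31)) = (-3241 + (-1924 - 384))/((-641 - 1*(-1999)) - 1/(-24 + 31*(4 + 31))) = (-3241 - 2308)/((-641 + 1999) - 1/(-24 + 31*35)) = -5549/(1358 - 1/(-24 + 1085)) = -5549/(1358 - 1/1061) = -5549/1440837/1061 = -5549*1061/1440837 = -5887489/1440837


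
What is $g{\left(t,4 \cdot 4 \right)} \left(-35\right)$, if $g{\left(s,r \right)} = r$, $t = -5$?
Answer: $-560$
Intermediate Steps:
$g{\left(t,4 \cdot 4 \right)} \left(-35\right) = 4 \cdot 4 \left(-35\right) = 16 \left(-35\right) = -560$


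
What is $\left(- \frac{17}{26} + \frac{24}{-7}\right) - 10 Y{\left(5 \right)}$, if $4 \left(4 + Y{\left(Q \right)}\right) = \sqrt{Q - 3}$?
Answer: $\frac{6537}{182} - \frac{5 \sqrt{2}}{2} \approx 32.382$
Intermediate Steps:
$Y{\left(Q \right)} = -4 + \frac{\sqrt{-3 + Q}}{4}$ ($Y{\left(Q \right)} = -4 + \frac{\sqrt{Q - 3}}{4} = -4 + \frac{\sqrt{-3 + Q}}{4}$)
$\left(- \frac{17}{26} + \frac{24}{-7}\right) - 10 Y{\left(5 \right)} = \left(- \frac{17}{26} + \frac{24}{-7}\right) - 10 \left(-4 + \frac{\sqrt{-3 + 5}}{4}\right) = \left(\left(-17\right) \frac{1}{26} + 24 \left(- \frac{1}{7}\right)\right) - 10 \left(-4 + \frac{\sqrt{2}}{4}\right) = \left(- \frac{17}{26} - \frac{24}{7}\right) + \left(40 - \frac{5 \sqrt{2}}{2}\right) = - \frac{743}{182} + \left(40 - \frac{5 \sqrt{2}}{2}\right) = \frac{6537}{182} - \frac{5 \sqrt{2}}{2}$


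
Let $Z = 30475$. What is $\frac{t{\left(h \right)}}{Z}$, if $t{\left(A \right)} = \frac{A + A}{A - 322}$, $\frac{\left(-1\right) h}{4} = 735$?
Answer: $\frac{84}{1420135} \approx 5.9149 \cdot 10^{-5}$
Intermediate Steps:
$h = -2940$ ($h = \left(-4\right) 735 = -2940$)
$t{\left(A \right)} = \frac{2 A}{-322 + A}$
$\frac{t{\left(h \right)}}{Z} = \frac{2 \left(-2940\right) \frac{1}{-322 - 2940}}{30475} = 2 \left(-2940\right) \frac{1}{-3262} \cdot \frac{1}{30475} = 2 \left(-2940\right) \left(- \frac{1}{3262}\right) \frac{1}{30475} = \frac{420}{233} \cdot \frac{1}{30475} = \frac{84}{1420135}$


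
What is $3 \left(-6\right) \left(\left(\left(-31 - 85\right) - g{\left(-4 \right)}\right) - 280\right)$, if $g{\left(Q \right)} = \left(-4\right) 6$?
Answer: $6696$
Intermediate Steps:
$g{\left(Q \right)} = -24$
$3 \left(-6\right) \left(\left(\left(-31 - 85\right) - g{\left(-4 \right)}\right) - 280\right) = 3 \left(-6\right) \left(\left(\left(-31 - 85\right) - -24\right) - 280\right) = - 18 \left(\left(\left(-31 - 85\right) + 24\right) - 280\right) = - 18 \left(\left(-116 + 24\right) - 280\right) = - 18 \left(-92 - 280\right) = \left(-18\right) \left(-372\right) = 6696$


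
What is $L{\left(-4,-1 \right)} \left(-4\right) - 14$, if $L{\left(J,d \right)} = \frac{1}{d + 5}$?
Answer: $-15$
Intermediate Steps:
$L{\left(J,d \right)} = \frac{1}{5 + d}$
$L{\left(-4,-1 \right)} \left(-4\right) - 14 = \frac{1}{5 - 1} \left(-4\right) - 14 = \frac{1}{4} \left(-4\right) - 14 = -1 - 14 = -15$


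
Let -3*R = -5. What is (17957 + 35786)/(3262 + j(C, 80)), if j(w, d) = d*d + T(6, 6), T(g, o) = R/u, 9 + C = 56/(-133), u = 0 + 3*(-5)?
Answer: 483687/86957 ≈ 5.5624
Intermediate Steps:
R = 5/3 (R = -⅓*(-5) = 5/3 ≈ 1.6667)
u = -15 (u = 0 - 15 = -15)
C = -179/19 (C = -9 + 56/(-133) = -9 + 56*(-1/133) = -9 - 8/19 = -179/19 ≈ -9.4211)
T(g, o) = -⅑ (T(g, o) = (5/3)/(-15) = (5/3)*(-1/15) = -⅑)
j(w, d) = -⅑ + d² (j(w, d) = d*d - ⅑ = d² - ⅑ = -⅑ + d²)
(17957 + 35786)/(3262 + j(C, 80)) = (17957 + 35786)/(3262 + (-⅑ + 80²)) = 53743/(3262 + (-⅑ + 6400)) = 53743/(3262 + 57599/9) = 53743/(86957/9) = 53743*(9/86957) = 483687/86957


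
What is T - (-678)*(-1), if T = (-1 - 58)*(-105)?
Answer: 5517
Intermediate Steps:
T = 6195 (T = -59*(-105) = 6195)
T - (-678)*(-1) = 6195 - (-678)*(-1) = 6195 - 1*678 = 6195 - 678 = 5517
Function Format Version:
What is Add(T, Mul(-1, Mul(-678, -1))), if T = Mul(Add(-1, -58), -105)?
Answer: 5517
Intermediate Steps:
T = 6195 (T = Mul(-59, -105) = 6195)
Add(T, Mul(-1, Mul(-678, -1))) = Add(6195, Mul(-1, Mul(-678, -1))) = Add(6195, Mul(-1, 678)) = Add(6195, -678) = 5517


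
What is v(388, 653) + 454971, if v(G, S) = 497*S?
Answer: 779512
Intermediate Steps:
v(388, 653) + 454971 = 497*653 + 454971 = 324541 + 454971 = 779512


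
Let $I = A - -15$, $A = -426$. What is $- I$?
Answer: $411$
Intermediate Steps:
$I = -411$ ($I = -426 - -15 = -426 + 15 = -411$)
$- I = \left(-1\right) \left(-411\right) = 411$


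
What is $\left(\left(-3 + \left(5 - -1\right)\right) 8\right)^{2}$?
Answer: $576$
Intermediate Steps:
$\left(\left(-3 + \left(5 - -1\right)\right) 8\right)^{2} = \left(\left(-3 + \left(5 + 1\right)\right) 8\right)^{2} = \left(\left(-3 + 6\right) 8\right)^{2} = \left(3 \cdot 8\right)^{2} = 24^{2} = 576$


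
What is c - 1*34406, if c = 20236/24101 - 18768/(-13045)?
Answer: -10816445627082/314397545 ≈ -34404.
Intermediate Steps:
c = 716306188/314397545 (c = 20236*(1/24101) - 18768*(-1/13045) = 20236/24101 + 18768/13045 = 716306188/314397545 ≈ 2.2783)
c - 1*34406 = 716306188/314397545 - 1*34406 = 716306188/314397545 - 34406 = -10816445627082/314397545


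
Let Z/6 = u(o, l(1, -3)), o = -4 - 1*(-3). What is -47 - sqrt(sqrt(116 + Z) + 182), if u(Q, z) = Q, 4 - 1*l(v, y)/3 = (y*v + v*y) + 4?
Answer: -47 - sqrt(182 + sqrt(110)) ≈ -60.874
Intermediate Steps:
l(v, y) = -6*v*y (l(v, y) = 12 - 3*((y*v + v*y) + 4) = 12 - 3*((v*y + v*y) + 4) = 12 - 3*(2*v*y + 4) = 12 - 3*(4 + 2*v*y) = 12 + (-12 - 6*v*y) = -6*v*y)
o = -1 (o = -4 + 3 = -1)
Z = -6 (Z = 6*(-1) = -6)
-47 - sqrt(sqrt(116 + Z) + 182) = -47 - sqrt(sqrt(116 - 6) + 182) = -47 - sqrt(sqrt(110) + 182) = -47 - sqrt(182 + sqrt(110))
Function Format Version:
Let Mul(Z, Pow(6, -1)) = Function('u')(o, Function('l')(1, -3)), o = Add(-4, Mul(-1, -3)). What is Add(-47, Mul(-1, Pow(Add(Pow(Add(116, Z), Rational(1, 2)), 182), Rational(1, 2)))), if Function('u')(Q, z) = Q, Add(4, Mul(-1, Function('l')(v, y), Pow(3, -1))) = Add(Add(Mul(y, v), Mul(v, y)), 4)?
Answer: Add(-47, Mul(-1, Pow(Add(182, Pow(110, Rational(1, 2))), Rational(1, 2)))) ≈ -60.874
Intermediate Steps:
Function('l')(v, y) = Mul(-6, v, y) (Function('l')(v, y) = Add(12, Mul(-3, Add(Add(Mul(y, v), Mul(v, y)), 4))) = Add(12, Mul(-3, Add(Add(Mul(v, y), Mul(v, y)), 4))) = Add(12, Mul(-3, Add(Mul(2, v, y), 4))) = Add(12, Mul(-3, Add(4, Mul(2, v, y)))) = Add(12, Add(-12, Mul(-6, v, y))) = Mul(-6, v, y))
o = -1 (o = Add(-4, 3) = -1)
Z = -6 (Z = Mul(6, -1) = -6)
Add(-47, Mul(-1, Pow(Add(Pow(Add(116, Z), Rational(1, 2)), 182), Rational(1, 2)))) = Add(-47, Mul(-1, Pow(Add(Pow(Add(116, -6), Rational(1, 2)), 182), Rational(1, 2)))) = Add(-47, Mul(-1, Pow(Add(Pow(110, Rational(1, 2)), 182), Rational(1, 2)))) = Add(-47, Mul(-1, Pow(Add(182, Pow(110, Rational(1, 2))), Rational(1, 2))))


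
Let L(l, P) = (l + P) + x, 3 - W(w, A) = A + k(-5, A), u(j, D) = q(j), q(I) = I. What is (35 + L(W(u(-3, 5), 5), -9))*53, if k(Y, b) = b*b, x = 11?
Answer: 530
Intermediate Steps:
u(j, D) = j
k(Y, b) = b**2
W(w, A) = 3 - A - A**2 (W(w, A) = 3 - (A + A**2) = 3 + (-A - A**2) = 3 - A - A**2)
L(l, P) = 11 + P + l (L(l, P) = (l + P) + 11 = (P + l) + 11 = 11 + P + l)
(35 + L(W(u(-3, 5), 5), -9))*53 = (35 + (11 - 9 + (3 - 1*5 - 1*5**2)))*53 = (35 + (11 - 9 + (3 - 5 - 1*25)))*53 = (35 + (11 - 9 + (3 - 5 - 25)))*53 = (35 + (11 - 9 - 27))*53 = (35 - 25)*53 = 10*53 = 530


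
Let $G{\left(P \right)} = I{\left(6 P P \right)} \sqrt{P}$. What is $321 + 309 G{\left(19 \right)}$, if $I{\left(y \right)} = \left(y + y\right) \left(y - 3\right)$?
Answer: $321 + 2895365844 \sqrt{19} \approx 1.2621 \cdot 10^{10}$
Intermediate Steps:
$I{\left(y \right)} = 2 y \left(-3 + y\right)$
$G{\left(P \right)} = 12 P^{\frac{5}{2}} \left(-3 + 6 P^{2}\right)$ ($G{\left(P \right)} = 2 \cdot 6 P P \left(-3 + 6 P P\right) \sqrt{P} = 2 \cdot 6 P^{2} \left(-3 + 6 P^{2}\right) \sqrt{P} = 12 P^{2} \left(-3 + 6 P^{2}\right) \sqrt{P} = 12 P^{\frac{5}{2}} \left(-3 + 6 P^{2}\right)$)
$321 + 309 G{\left(19 \right)} = 321 + 309 \cdot 19^{\frac{5}{2}} \left(-36 + 72 \cdot 19^{2}\right) = 321 + 309 \cdot 361 \sqrt{19} \left(-36 + 72 \cdot 361\right) = 321 + 309 \cdot 361 \sqrt{19} \left(-36 + 25992\right) = 321 + 309 \cdot 361 \sqrt{19} \cdot 25956 = 321 + 309 \cdot 9370116 \sqrt{19} = 321 + 2895365844 \sqrt{19}$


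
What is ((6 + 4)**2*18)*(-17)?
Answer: -30600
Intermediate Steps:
((6 + 4)**2*18)*(-17) = (10**2*18)*(-17) = (100*18)*(-17) = 1800*(-17) = -30600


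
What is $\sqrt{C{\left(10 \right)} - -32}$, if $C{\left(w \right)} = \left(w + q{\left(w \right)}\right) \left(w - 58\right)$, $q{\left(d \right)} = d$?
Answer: $4 i \sqrt{58} \approx 30.463 i$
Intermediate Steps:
$C{\left(w \right)} = 2 w \left(-58 + w\right)$ ($C{\left(w \right)} = \left(w + w\right) \left(w - 58\right) = 2 w \left(-58 + w\right)$)
$\sqrt{C{\left(10 \right)} - -32} = \sqrt{2 \cdot 10 \left(-58 + 10\right) - -32} = \sqrt{2 \cdot 10 \left(-48\right) + 32} = \sqrt{-960 + 32} = \sqrt{-928} = 4 i \sqrt{58}$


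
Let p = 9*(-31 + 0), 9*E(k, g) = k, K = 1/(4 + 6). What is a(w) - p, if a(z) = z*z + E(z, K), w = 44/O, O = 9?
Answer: 2731/9 ≈ 303.44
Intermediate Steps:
K = ⅒ (K = 1/10 = ⅒ ≈ 0.10000)
w = 44/9 ≈ 4.8889
E(k, g) = k/9
p = -279 (p = 9*(-31) = -279)
a(z) = z² + z/9 (a(z) = z*z + z/9 = z² + z/9)
a(w) - p = 44*(⅑ + 44/9)/9 - 1*(-279) = (44/9)*5 + 279 = 220/9 + 279 = 2731/9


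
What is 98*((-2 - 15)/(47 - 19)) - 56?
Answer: -231/2 ≈ -115.50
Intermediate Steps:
98*((-2 - 15)/(47 - 19)) - 56 = 98*(-17/28) - 56 = -119/2 - 56 = -231/2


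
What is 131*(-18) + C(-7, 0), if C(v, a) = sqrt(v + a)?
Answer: -2358 + I*sqrt(7) ≈ -2358.0 + 2.6458*I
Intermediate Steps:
C(v, a) = sqrt(a + v)
131*(-18) + C(-7, 0) = 131*(-18) + sqrt(0 - 7) = -2358 + sqrt(-7) = -2358 + I*sqrt(7)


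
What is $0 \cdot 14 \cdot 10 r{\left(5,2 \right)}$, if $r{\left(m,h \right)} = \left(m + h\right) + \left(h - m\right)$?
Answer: $0$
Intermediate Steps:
$r{\left(m,h \right)} = 2 h$ ($r{\left(m,h \right)} = \left(h + m\right) + \left(h - m\right) = 2 h$)
$0 \cdot 14 \cdot 10 r{\left(5,2 \right)} = 0 \cdot 14 \cdot 10 \cdot 2 \cdot 2 = 0 \cdot 140 \cdot 4 = 0 \cdot 560 = 0$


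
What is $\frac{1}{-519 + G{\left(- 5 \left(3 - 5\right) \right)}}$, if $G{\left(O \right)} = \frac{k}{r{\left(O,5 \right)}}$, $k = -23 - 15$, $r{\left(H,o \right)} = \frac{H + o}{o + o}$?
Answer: $- \frac{3}{1633} \approx -0.0018371$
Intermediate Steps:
$r{\left(H,o \right)} = \frac{H + o}{2 o}$
$k = -38$
$G{\left(O \right)} = - \frac{38}{\frac{1}{2} + \frac{O}{10}}$ ($G{\left(O \right)} = - \frac{38}{\frac{1}{2} \cdot \frac{1}{5} \left(O + 5\right)} = - \frac{38}{\frac{1}{2} \cdot \frac{1}{5} \left(5 + O\right)} = - \frac{38}{\frac{1}{2} + \frac{O}{10}}$)
$\frac{1}{-519 + G{\left(- 5 \left(3 - 5\right) \right)}} = \frac{1}{-519 - \frac{380}{5 - 5 \left(3 - 5\right)}} = \frac{1}{-519 - \frac{380}{5 - -10}} = \frac{1}{-519 - \frac{380}{5 + 10}} = \frac{1}{-519 - \frac{380}{15}} = \frac{1}{-519 - \frac{76}{3}} = \frac{1}{- \frac{1633}{3}} = - \frac{3}{1633}$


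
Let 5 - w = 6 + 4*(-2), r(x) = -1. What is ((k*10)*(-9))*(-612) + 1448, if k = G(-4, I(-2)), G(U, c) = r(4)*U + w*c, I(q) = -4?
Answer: -1320472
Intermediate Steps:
w = 7 (w = 5 - (6 + 4*(-2)) = 5 - (6 - 8) = 5 - 1*(-2) = 5 + 2 = 7)
G(U, c) = -U + 7*c
k = -24 (k = -1*(-4) + 7*(-4) = 4 - 28 = -24)
((k*10)*(-9))*(-612) + 1448 = (-24*10*(-9))*(-612) + 1448 = -240*(-9)*(-612) + 1448 = 2160*(-612) + 1448 = -1321920 + 1448 = -1320472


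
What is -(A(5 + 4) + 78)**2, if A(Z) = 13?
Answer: -8281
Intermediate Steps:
-(A(5 + 4) + 78)**2 = -(13 + 78)**2 = -1*91**2 = -1*8281 = -8281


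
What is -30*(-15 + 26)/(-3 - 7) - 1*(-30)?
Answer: 63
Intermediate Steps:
-30*(-15 + 26)/(-3 - 7) - 1*(-30) = -330/(-10) + 30 = -330*(-1)/10 + 30 = -30*(-11/10) + 30 = 33 + 30 = 63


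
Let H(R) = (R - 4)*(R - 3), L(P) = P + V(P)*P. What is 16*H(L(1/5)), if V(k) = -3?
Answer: 5984/25 ≈ 239.36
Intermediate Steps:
L(P) = -2*P (L(P) = P - 3*P = -2*P)
H(R) = (-4 + R)*(-3 + R)
16*H(L(1/5)) = 16*(12 + (-2/5)**2 - (-14)/5) = 16*(12 + (-2*1/5)**2 - (-14)/5) = 16*(12 + (-2/5)**2 - 7*(-2/5)) = 16*(12 + 4/25 + 14/5) = 16*(374/25) = 5984/25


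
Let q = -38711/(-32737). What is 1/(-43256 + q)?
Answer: -32737/1416032961 ≈ -2.3119e-5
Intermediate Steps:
q = 38711/32737 (q = -38711*(-1/32737) = 38711/32737 ≈ 1.1825)
1/(-43256 + q) = 1/(-43256 + 38711/32737) = 1/(-1416032961/32737) = -32737/1416032961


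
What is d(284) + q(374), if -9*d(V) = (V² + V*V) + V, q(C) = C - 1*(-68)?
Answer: -157618/9 ≈ -17513.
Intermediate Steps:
q(C) = 68 + C (q(C) = C + 68 = 68 + C)
d(V) = -2*V²/9 - V/9 (d(V) = -((V² + V*V) + V)/9 = -((V² + V²) + V)/9 = -(2*V² + V)/9 = -(V + 2*V²)/9 = -2*V²/9 - V/9)
d(284) + q(374) = -⅑*284*(1 + 2*284) + (68 + 374) = -⅑*284*(1 + 568) + 442 = -⅑*284*569 + 442 = -161596/9 + 442 = -157618/9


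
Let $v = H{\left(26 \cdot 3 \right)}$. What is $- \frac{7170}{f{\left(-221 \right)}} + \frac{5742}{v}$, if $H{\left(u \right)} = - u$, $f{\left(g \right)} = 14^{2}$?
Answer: $- \frac{140391}{1274} \approx -110.2$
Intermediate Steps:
$f{\left(g \right)} = 196$
$v = -78$ ($v = - 26 \cdot 3 = \left(-1\right) 78 = -78$)
$- \frac{7170}{f{\left(-221 \right)}} + \frac{5742}{v} = - \frac{7170}{196} + \frac{5742}{-78} = \left(-7170\right) \frac{1}{196} + 5742 \left(- \frac{1}{78}\right) = - \frac{3585}{98} - \frac{957}{13} = - \frac{140391}{1274}$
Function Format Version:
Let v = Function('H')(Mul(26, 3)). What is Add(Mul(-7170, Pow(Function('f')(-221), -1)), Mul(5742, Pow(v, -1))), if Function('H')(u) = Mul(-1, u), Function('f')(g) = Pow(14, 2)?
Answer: Rational(-140391, 1274) ≈ -110.20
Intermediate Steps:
Function('f')(g) = 196
v = -78 (v = Mul(-1, Mul(26, 3)) = Mul(-1, 78) = -78)
Add(Mul(-7170, Pow(Function('f')(-221), -1)), Mul(5742, Pow(v, -1))) = Add(Mul(-7170, Pow(196, -1)), Mul(5742, Pow(-78, -1))) = Add(Mul(-7170, Rational(1, 196)), Mul(5742, Rational(-1, 78))) = Add(Rational(-3585, 98), Rational(-957, 13)) = Rational(-140391, 1274)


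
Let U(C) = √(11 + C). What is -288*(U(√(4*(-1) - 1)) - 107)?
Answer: 30816 - 288*√(11 + I*√5) ≈ 29856.0 - 96.592*I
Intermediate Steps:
-288*(U(√(4*(-1) - 1)) - 107) = -288*(√(11 + √(4*(-1) - 1)) - 107) = -288*(√(11 + √(-4 - 1)) - 107) = -288*(√(11 + √(-5)) - 107) = -288*(√(11 + I*√5) - 107) = -288*(-107 + √(11 + I*√5)) = 30816 - 288*√(11 + I*√5)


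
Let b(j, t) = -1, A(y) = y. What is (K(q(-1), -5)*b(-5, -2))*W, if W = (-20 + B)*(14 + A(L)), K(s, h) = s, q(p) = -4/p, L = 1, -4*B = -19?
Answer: 915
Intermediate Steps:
B = 19/4 (B = -¼*(-19) = 19/4 ≈ 4.7500)
W = -915/4 (W = (-20 + 19/4)*(14 + 1) = -61/4*15 = -915/4 ≈ -228.75)
(K(q(-1), -5)*b(-5, -2))*W = (-4/(-1)*(-1))*(-915/4) = (-4*(-1)*(-1))*(-915/4) = (4*(-1))*(-915/4) = -4*(-915/4) = 915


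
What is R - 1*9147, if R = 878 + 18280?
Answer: 10011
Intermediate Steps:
R = 19158
R - 1*9147 = 19158 - 1*9147 = 19158 - 9147 = 10011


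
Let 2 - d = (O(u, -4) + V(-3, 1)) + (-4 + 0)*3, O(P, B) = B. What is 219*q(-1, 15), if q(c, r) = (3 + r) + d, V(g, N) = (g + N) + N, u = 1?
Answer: 8103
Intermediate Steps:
V(g, N) = g + 2*N (V(g, N) = (N + g) + N = g + 2*N)
d = 19 (d = 2 - ((-4 + (-3 + 2*1)) + (-4 + 0)*3) = 2 - ((-4 + (-3 + 2)) - 4*3) = 2 - ((-4 - 1) - 12) = 2 - (-5 - 12) = 2 - 1*(-17) = 2 + 17 = 19)
q(c, r) = 22 + r (q(c, r) = (3 + r) + 19 = 22 + r)
219*q(-1, 15) = 219*(22 + 15) = 219*37 = 8103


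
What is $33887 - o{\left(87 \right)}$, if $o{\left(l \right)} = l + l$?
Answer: $33713$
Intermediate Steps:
$o{\left(l \right)} = 2 l$
$33887 - o{\left(87 \right)} = 33887 - 2 \cdot 87 = 33887 - 174 = 33713$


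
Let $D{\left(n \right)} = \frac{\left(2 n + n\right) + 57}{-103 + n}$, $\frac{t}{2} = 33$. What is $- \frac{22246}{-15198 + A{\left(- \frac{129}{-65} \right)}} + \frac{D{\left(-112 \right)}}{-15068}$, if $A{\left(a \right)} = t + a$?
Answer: $\frac{669169105853}{455143932660} \approx 1.4702$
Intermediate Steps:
$t = 66$ ($t = 2 \cdot 33 = 66$)
$A{\left(a \right)} = 66 + a$
$D{\left(n \right)} = \frac{57 + 3 n}{-103 + n}$ ($D{\left(n \right)} = \frac{3 n + 57}{-103 + n} = \frac{57 + 3 n}{-103 + n}$)
$- \frac{22246}{-15198 + A{\left(- \frac{129}{-65} \right)}} + \frac{D{\left(-112 \right)}}{-15068} = - \frac{22246}{-15198 + \left(66 - \frac{129}{-65}\right)} + \frac{3 \frac{1}{-103 - 112} \left(19 - 112\right)}{-15068} = - \frac{22246}{-15198 + \left(66 - - \frac{129}{65}\right)} + 3 \frac{1}{-215} \left(-93\right) \left(- \frac{1}{15068}\right) = - \frac{22246}{-15198 + \left(66 + \frac{129}{65}\right)} + 3 \left(- \frac{1}{215}\right) \left(-93\right) \left(- \frac{1}{15068}\right) = - \frac{22246}{-15198 + \frac{4419}{65}} + \frac{279}{215} \left(- \frac{1}{15068}\right) = - \frac{22246}{- \frac{983451}{65}} - \frac{279}{3239620} = \left(-22246\right) \left(- \frac{65}{983451}\right) - \frac{279}{3239620} = \frac{206570}{140493} - \frac{279}{3239620} = \frac{669169105853}{455143932660}$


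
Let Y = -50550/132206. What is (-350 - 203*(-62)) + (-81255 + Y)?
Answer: -4562388232/66103 ≈ -69019.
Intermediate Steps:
Y = -25275/66103 (Y = -50550*1/132206 = -25275/66103 ≈ -0.38236)
(-350 - 203*(-62)) + (-81255 + Y) = (-350 - 203*(-62)) + (-81255 - 25275/66103) = (-350 + 12586) - 5371224540/66103 = 12236 - 5371224540/66103 = -4562388232/66103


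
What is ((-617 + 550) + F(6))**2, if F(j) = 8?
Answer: 3481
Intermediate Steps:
((-617 + 550) + F(6))**2 = ((-617 + 550) + 8)**2 = (-67 + 8)**2 = (-59)**2 = 3481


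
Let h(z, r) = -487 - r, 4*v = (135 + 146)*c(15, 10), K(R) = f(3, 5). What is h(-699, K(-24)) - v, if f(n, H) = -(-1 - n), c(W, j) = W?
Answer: -6179/4 ≈ -1544.8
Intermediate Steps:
f(n, H) = 1 + n
K(R) = 4 (K(R) = 1 + 3 = 4)
v = 4215/4 (v = ((135 + 146)*15)/4 = (281*15)/4 = (1/4)*4215 = 4215/4 ≈ 1053.8)
h(-699, K(-24)) - v = (-487 - 1*4) - 1*4215/4 = (-487 - 4) - 4215/4 = -491 - 4215/4 = -6179/4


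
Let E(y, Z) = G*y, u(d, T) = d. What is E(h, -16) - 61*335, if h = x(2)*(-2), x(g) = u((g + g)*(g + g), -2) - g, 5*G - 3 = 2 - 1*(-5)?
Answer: -20491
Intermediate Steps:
G = 2 (G = ⅗ + (2 - 1*(-5))/5 = ⅗ + (2 + 5)/5 = ⅗ + (⅕)*7 = ⅗ + 7/5 = 2)
x(g) = -g + 4*g² (x(g) = (g + g)*(g + g) - g = (2*g)*(2*g) - g = 4*g² - g = -g + 4*g²)
h = -28 (h = (2*(-1 + 4*2))*(-2) = (2*(-1 + 8))*(-2) = (2*7)*(-2) = 14*(-2) = -28)
E(y, Z) = 2*y
E(h, -16) - 61*335 = 2*(-28) - 61*335 = -56 - 20435 = -20491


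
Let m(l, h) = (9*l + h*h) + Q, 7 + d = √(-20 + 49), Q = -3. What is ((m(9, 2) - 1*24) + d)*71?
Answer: 3621 + 71*√29 ≈ 4003.3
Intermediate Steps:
d = -7 + √29 (d = -7 + √(-20 + 49) = -7 + √29 ≈ -1.6148)
m(l, h) = -3 + h² + 9*l (m(l, h) = (9*l + h*h) - 3 = (9*l + h²) - 3 = (h² + 9*l) - 3 = -3 + h² + 9*l)
((m(9, 2) - 1*24) + d)*71 = (((-3 + 2² + 9*9) - 1*24) + (-7 + √29))*71 = (((-3 + 4 + 81) - 24) + (-7 + √29))*71 = ((82 - 24) + (-7 + √29))*71 = (58 + (-7 + √29))*71 = (51 + √29)*71 = 3621 + 71*√29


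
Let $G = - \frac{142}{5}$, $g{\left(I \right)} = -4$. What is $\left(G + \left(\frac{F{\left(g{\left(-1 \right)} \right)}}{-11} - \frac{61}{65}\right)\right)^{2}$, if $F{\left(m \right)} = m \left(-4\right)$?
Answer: $\frac{484748289}{511225} \approx 948.21$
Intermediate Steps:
$F{\left(m \right)} = - 4 m$
$G = - \frac{142}{5}$ ($G = \left(-142\right) \frac{1}{5} = - \frac{142}{5} \approx -28.4$)
$\left(G + \left(\frac{F{\left(g{\left(-1 \right)} \right)}}{-11} - \frac{61}{65}\right)\right)^{2} = \left(- \frac{142}{5} + \left(\frac{\left(-4\right) \left(-4\right)}{-11} - \frac{61}{65}\right)\right)^{2} = \left(- \frac{142}{5} + \left(16 \left(- \frac{1}{11}\right) - \frac{61}{65}\right)\right)^{2} = \left(- \frac{142}{5} - \frac{1711}{715}\right)^{2} = \left(- \frac{22017}{715}\right)^{2} = \frac{484748289}{511225}$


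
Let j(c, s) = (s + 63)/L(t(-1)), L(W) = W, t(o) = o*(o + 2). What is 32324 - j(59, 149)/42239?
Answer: 1365333648/42239 ≈ 32324.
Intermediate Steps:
t(o) = o*(2 + o)
j(c, s) = -63 - s (j(c, s) = (s + 63)/((-(2 - 1))) = (63 + s)/((-1*1)) = (63 + s)/(-1) = (63 + s)*(-1) = -63 - s)
32324 - j(59, 149)/42239 = 32324 - (-63 - 1*149)/42239 = 32324 - (-63 - 149)/42239 = 32324 - (-212)/42239 = 32324 - 1*(-212/42239) = 32324 + 212/42239 = 1365333648/42239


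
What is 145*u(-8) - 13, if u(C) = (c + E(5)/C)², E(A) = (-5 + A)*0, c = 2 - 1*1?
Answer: 132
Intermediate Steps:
c = 1 (c = 2 - 1 = 1)
E(A) = 0
u(C) = 1 (u(C) = (1 + 0/C)² = (1 + 0)² = 1² = 1)
145*u(-8) - 13 = 145*1 - 13 = 145 - 13 = 132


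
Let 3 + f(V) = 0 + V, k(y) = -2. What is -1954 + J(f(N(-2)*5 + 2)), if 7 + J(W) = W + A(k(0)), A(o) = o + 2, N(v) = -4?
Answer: -1982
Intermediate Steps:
A(o) = 2 + o
f(V) = -3 + V (f(V) = -3 + (0 + V) = -3 + V)
J(W) = -7 + W (J(W) = -7 + (W + (2 - 2)) = -7 + (W + 0) = -7 + W)
-1954 + J(f(N(-2)*5 + 2)) = -1954 + (-7 + (-3 + (-4*5 + 2))) = -1954 + (-7 + (-3 + (-20 + 2))) = -1954 + (-7 + (-3 - 18)) = -1954 + (-7 - 21) = -1954 - 28 = -1982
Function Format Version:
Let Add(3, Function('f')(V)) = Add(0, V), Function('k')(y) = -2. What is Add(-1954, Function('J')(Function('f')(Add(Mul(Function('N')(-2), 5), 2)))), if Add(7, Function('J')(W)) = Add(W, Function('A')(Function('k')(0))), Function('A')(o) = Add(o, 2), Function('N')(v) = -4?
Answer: -1982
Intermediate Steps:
Function('A')(o) = Add(2, o)
Function('f')(V) = Add(-3, V) (Function('f')(V) = Add(-3, Add(0, V)) = Add(-3, V))
Function('J')(W) = Add(-7, W) (Function('J')(W) = Add(-7, Add(W, Add(2, -2))) = Add(-7, Add(W, 0)) = Add(-7, W))
Add(-1954, Function('J')(Function('f')(Add(Mul(Function('N')(-2), 5), 2)))) = Add(-1954, Add(-7, Add(-3, Add(Mul(-4, 5), 2)))) = Add(-1954, Add(-7, Add(-3, Add(-20, 2)))) = Add(-1954, Add(-7, Add(-3, -18))) = Add(-1954, Add(-7, -21)) = Add(-1954, -28) = -1982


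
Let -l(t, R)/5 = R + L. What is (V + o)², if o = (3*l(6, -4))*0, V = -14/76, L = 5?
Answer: 49/1444 ≈ 0.033934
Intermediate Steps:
l(t, R) = -25 - 5*R (l(t, R) = -5*(R + 5) = -5*(5 + R) = -25 - 5*R)
V = -7/38 (V = -14*1/76 = -7/38 ≈ -0.18421)
o = 0 (o = (3*(-25 - 5*(-4)))*0 = (3*(-25 + 20))*0 = (3*(-5))*0 = -15*0 = 0)
(V + o)² = (-7/38 + 0)² = (-7/38)² = 49/1444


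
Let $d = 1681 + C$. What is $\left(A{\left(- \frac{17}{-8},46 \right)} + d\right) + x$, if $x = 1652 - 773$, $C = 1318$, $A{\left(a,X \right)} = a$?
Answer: $\frac{31041}{8} \approx 3880.1$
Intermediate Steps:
$d = 2999$ ($d = 1681 + 1318 = 2999$)
$x = 879$
$\left(A{\left(- \frac{17}{-8},46 \right)} + d\right) + x = \left(- \frac{17}{-8} + 2999\right) + 879 = \left(\left(-17\right) \left(- \frac{1}{8}\right) + 2999\right) + 879 = \left(\frac{17}{8} + 2999\right) + 879 = \frac{24009}{8} + 879 = \frac{31041}{8}$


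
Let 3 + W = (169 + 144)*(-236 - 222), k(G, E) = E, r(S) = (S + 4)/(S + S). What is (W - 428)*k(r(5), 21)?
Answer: -3019485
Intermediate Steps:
r(S) = (4 + S)/(2*S) (r(S) = (4 + S)/((2*S)) = (4 + S)*(1/(2*S)) = (4 + S)/(2*S))
W = -143357 (W = -3 + (169 + 144)*(-236 - 222) = -3 + 313*(-458) = -3 - 143354 = -143357)
(W - 428)*k(r(5), 21) = (-143357 - 428)*21 = -143785*21 = -3019485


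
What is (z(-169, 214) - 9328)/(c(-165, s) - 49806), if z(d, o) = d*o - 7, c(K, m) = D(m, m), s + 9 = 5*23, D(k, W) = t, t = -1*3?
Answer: 15167/16603 ≈ 0.91351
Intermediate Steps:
t = -3
D(k, W) = -3
s = 106 (s = -9 + 5*23 = -9 + 115 = 106)
c(K, m) = -3
z(d, o) = -7 + d*o
(z(-169, 214) - 9328)/(c(-165, s) - 49806) = ((-7 - 169*214) - 9328)/(-3 - 49806) = ((-7 - 36166) - 9328)/(-49809) = (-36173 - 9328)*(-1/49809) = -45501*(-1/49809) = 15167/16603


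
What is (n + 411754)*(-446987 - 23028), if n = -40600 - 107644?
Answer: -123853652650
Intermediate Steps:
n = -148244
(n + 411754)*(-446987 - 23028) = (-148244 + 411754)*(-446987 - 23028) = 263510*(-470015) = -123853652650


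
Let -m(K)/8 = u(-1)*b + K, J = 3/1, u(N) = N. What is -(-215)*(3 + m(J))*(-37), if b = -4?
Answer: 421615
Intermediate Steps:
J = 3 (J = 3*1 = 3)
m(K) = -32 - 8*K (m(K) = -8*(-1*(-4) + K) = -8*(4 + K) = -32 - 8*K)
-(-215)*(3 + m(J))*(-37) = -(-215)*(3 + (-32 - 8*3))*(-37) = -(-215)*(3 + (-32 - 24))*(-37) = -(-215)*(3 - 56)*(-37) = -(-215)*(-53)*(-37) = -43*265*(-37) = -11395*(-37) = 421615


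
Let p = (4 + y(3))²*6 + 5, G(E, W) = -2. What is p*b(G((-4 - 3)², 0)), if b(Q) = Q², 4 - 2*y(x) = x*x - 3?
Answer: 236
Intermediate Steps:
y(x) = 7/2 - x²/2 (y(x) = 2 - (x*x - 3)/2 = 2 - (x² - 3)/2 = 2 - (-3 + x²)/2 = 2 + (3/2 - x²/2) = 7/2 - x²/2)
p = 59 (p = (4 + (7/2 - ½*3²))²*6 + 5 = (4 + (7/2 - ½*9))²*6 + 5 = (4 + (7/2 - 9/2))²*6 + 5 = (4 - 1)²*6 + 5 = 3²*6 + 5 = 9*6 + 5 = 54 + 5 = 59)
p*b(G((-4 - 3)², 0)) = 59*(-2)² = 59*4 = 236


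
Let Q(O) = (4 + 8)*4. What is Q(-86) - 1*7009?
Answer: -6961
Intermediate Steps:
Q(O) = 48 (Q(O) = 12*4 = 48)
Q(-86) - 1*7009 = 48 - 1*7009 = 48 - 7009 = -6961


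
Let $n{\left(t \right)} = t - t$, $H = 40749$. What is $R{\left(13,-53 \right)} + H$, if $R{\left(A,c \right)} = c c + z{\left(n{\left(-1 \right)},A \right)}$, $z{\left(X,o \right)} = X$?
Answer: $43558$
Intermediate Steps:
$n{\left(t \right)} = 0$
$R{\left(A,c \right)} = c^{2}$ ($R{\left(A,c \right)} = c c + 0 = c^{2} + 0 = c^{2}$)
$R{\left(13,-53 \right)} + H = \left(-53\right)^{2} + 40749 = 2809 + 40749 = 43558$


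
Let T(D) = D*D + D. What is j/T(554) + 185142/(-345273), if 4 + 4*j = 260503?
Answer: -15306574637/47182706360 ≈ -0.32441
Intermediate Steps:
j = 260499/4 (j = -1 + (¼)*260503 = -1 + 260503/4 = 260499/4 ≈ 65125.)
T(D) = D + D² (T(D) = D² + D = D + D²)
j/T(554) + 185142/(-345273) = 260499/(4*((554*(1 + 554)))) + 185142/(-345273) = 260499/(4*((554*555))) + 185142*(-1/345273) = (260499/4)/307470 - 61714/115091 = (260499/4)*(1/307470) - 61714/115091 = 86833/409960 - 61714/115091 = -15306574637/47182706360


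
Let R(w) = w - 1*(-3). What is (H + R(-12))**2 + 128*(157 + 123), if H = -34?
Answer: 37689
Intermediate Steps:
R(w) = 3 + w (R(w) = w + 3 = 3 + w)
(H + R(-12))**2 + 128*(157 + 123) = (-34 + (3 - 12))**2 + 128*(157 + 123) = (-34 - 9)**2 + 128*280 = (-43)**2 + 35840 = 1849 + 35840 = 37689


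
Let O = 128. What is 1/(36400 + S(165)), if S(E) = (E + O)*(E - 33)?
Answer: 1/75076 ≈ 1.3320e-5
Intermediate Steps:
S(E) = (-33 + E)*(128 + E) (S(E) = (E + 128)*(E - 33) = (128 + E)*(-33 + E) = (-33 + E)*(128 + E))
1/(36400 + S(165)) = 1/(36400 + (-4224 + 165² + 95*165)) = 1/(36400 + (-4224 + 27225 + 15675)) = 1/(36400 + 38676) = 1/75076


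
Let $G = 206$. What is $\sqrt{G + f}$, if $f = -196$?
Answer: $\sqrt{10} \approx 3.1623$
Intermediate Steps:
$\sqrt{G + f} = \sqrt{206 - 196} = \sqrt{10}$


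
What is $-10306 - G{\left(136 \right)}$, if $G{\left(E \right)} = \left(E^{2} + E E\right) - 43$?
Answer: $-47255$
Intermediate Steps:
$G{\left(E \right)} = -43 + 2 E^{2}$ ($G{\left(E \right)} = \left(E^{2} + E^{2}\right) - 43 = 2 E^{2} - 43 = -43 + 2 E^{2}$)
$-10306 - G{\left(136 \right)} = -10306 - \left(-43 + 2 \cdot 136^{2}\right) = -10306 - \left(-43 + 2 \cdot 18496\right) = -10306 - \left(-43 + 36992\right) = -10306 - 36949 = -47255$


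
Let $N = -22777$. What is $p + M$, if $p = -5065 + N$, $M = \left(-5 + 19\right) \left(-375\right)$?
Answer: $-33092$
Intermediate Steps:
$M = -5250$ ($M = 14 \left(-375\right) = -5250$)
$p = -27842$ ($p = -5065 - 22777 = -27842$)
$p + M = -27842 - 5250 = -33092$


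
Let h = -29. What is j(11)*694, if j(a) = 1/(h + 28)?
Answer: -694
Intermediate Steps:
j(a) = -1 (j(a) = 1/(-29 + 28) = 1/(-1) = -1)
j(11)*694 = -1*694 = -694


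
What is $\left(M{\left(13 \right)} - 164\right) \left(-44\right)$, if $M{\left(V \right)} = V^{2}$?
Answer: $-220$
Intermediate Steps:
$\left(M{\left(13 \right)} - 164\right) \left(-44\right) = \left(13^{2} - 164\right) \left(-44\right) = \left(169 - 164\right) \left(-44\right) = 5 \left(-44\right) = -220$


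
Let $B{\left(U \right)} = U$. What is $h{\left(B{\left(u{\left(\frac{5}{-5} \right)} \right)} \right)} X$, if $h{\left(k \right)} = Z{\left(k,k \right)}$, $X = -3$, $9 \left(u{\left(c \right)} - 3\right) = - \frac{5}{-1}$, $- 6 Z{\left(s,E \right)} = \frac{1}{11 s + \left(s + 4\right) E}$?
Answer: $\frac{81}{10688} \approx 0.0075786$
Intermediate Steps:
$Z{\left(s,E \right)} = - \frac{1}{6 \left(11 s + E \left(4 + s\right)\right)}$ ($Z{\left(s,E \right)} = - \frac{1}{6 \left(11 s + \left(s + 4\right) E\right)} = - \frac{1}{6 \left(11 s + \left(4 + s\right) E\right)} = - \frac{1}{6 \left(11 s + E \left(4 + s\right)\right)}$)
$u{\left(c \right)} = \frac{32}{9}$ ($u{\left(c \right)} = 3 + \frac{\left(-5\right) \frac{1}{-1}}{9} = 3 + \frac{\left(-5\right) \left(-1\right)}{9} = 3 + \frac{1}{9} \cdot 5 = 3 + \frac{5}{9} = \frac{32}{9}$)
$h{\left(k \right)} = - \frac{1}{6 k^{2} + 90 k}$ ($h{\left(k \right)} = - \frac{1}{24 k + 66 k + 6 k k} = - \frac{1}{24 k + 66 k + 6 k^{2}} = - \frac{1}{6 k^{2} + 90 k}$)
$h{\left(B{\left(u{\left(\frac{5}{-5} \right)} \right)} \right)} X = - \frac{1}{6 \cdot \frac{32}{9} \left(15 + \frac{32}{9}\right)} \left(-3\right) = \left(- \frac{1}{6}\right) \frac{9}{32} \frac{1}{\frac{167}{9}} \left(-3\right) = \left(- \frac{1}{6}\right) \frac{9}{32} \cdot \frac{9}{167} \left(-3\right) = \left(- \frac{27}{10688}\right) \left(-3\right) = \frac{81}{10688}$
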